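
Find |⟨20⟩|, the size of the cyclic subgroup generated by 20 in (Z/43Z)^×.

By Lagrange's theorem, ord_43(20) divides φ(43) = 43 − 1 = 42 = 2 · 3 · 7.
Divisors of 42: 1, 2, 3, 6, 7, 14, 21, 42.
Check 20^d mod 43 for each divisor in increasing order:
20^1 ≡ 20
20^2 ≡ 13
20^3 ≡ 2
20^6 ≡ 4
20^7 ≡ 37
20^14 ≡ 36
20^21 ≡ 42
20^42 ≡ 1
The smallest such exponent is 42, so the order of 20 is 42.

42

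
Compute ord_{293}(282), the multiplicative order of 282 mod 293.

The order of 282 must divide φ(293) = 293 − 1 = 292 = 2^2 · 73.
Divisors of 292: 1, 2, 4, 73, 146, 292.
Compute 282^d (mod 293) for the divisors d until we hit 1:
282^1 ≡ 282 (mod 293)
282^2 ≡ 121 (mod 293)
282^4 ≡ 284 (mod 293)
282^73 ≡ 138 (mod 293)
282^146 ≡ 292 (mod 293)
282^292 ≡ 1 (mod 293) ✓
Hence ord(282) = 292.

292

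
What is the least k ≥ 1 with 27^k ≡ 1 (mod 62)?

10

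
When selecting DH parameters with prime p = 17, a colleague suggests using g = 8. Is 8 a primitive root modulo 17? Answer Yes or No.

No

φ(17) = 17 − 1 = 16 = 2^4.
It suffices to check that the order of 8 is not a proper divisor of 16: compute 8^(16/q) for q ∈ {2}.
8^8 ≡ 1 (mod 17)  [q = 2: ≡ 1 ✗]
Since 8^8 ≡ 1, the order of 8 divides 8 < 16, so 8 is not a primitive root.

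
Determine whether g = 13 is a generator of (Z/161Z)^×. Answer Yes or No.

No

161 = 7 · 23 is a product of two distinct odd primes, so (Z/161Z)^× ≅ (Z/7Z)^× × (Z/23Z)^× is not cyclic.
No primitive root modulo 161 exists; in particular 13 is not one.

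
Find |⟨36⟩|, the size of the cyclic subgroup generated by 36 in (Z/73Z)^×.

Since 36 ∈ (Z/73Z)^×, its order divides φ(73) = 73 − 1 = 72 = 2^3 · 3^2.
Divisors of 72: 1, 2, 3, 4, 6, 8, 9, 12, 18, 24, 36, 72.
Compute 36^d (mod 73) for the divisors d until we hit 1:
36^1 ≡ 36 (mod 73)
36^2 ≡ 55 (mod 73)
36^3 ≡ 9 (mod 73)
36^4 ≡ 32 (mod 73)
36^6 ≡ 8 (mod 73)
36^8 ≡ 2 (mod 73)
36^9 ≡ 72 (mod 73)
36^12 ≡ 64 (mod 73)
36^18 ≡ 1 (mod 73) ✓
The smallest such exponent is 18, so the order of 36 is 18.

18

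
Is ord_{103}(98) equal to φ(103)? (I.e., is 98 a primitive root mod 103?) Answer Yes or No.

φ(103) = 103 − 1 = 102 = 2 · 3 · 17.
An element g generates (Z/103Z)^× iff g^(102/q) ≢ 1 (mod 103) for each prime q ∈ {2, 3, 17}.
98^51 ≡ 1 (mod 103)  [q = 2: ≡ 1 ✗]
98^34 ≡ 56 (mod 103)  [q = 3: ≢ 1 ✓]
98^6 ≡ 72 (mod 103)  [q = 17: ≢ 1 ✓]
Since 98^51 ≡ 1, the order of 98 divides 51 < 102, so 98 is not a primitive root.

No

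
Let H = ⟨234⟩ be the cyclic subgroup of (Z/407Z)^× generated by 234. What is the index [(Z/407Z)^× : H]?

8

Since 234 ∈ (Z/407Z)^×, its order divides φ(407) = φ(11·37) = (11−1)·(37−1) = 10·36 = 360 = 2^3 · 3^2 · 5.
Divisors of 360: 1, 2, 3, 4, 5, 6, 8, 9, 10, 12, 15, 18, 20, 24, 30, 36, 40, 45, 60, 72, 90, 120, 180, 360.
Evaluate successive powers at the divisors of 360:
234^1 ≡ 234 (mod 407)
234^2 ≡ 218 (mod 407)
234^3 ≡ 137 (mod 407)
234^4 ≡ 312 (mod 407)
234^5 ≡ 155 (mod 407)
234^6 ≡ 47 (mod 407)
234^8 ≡ 71 (mod 407)
234^9 ≡ 334 (mod 407)
234^10 ≡ 12 (mod 407)
234^12 ≡ 174 (mod 407)
234^15 ≡ 232 (mod 407)
234^18 ≡ 38 (mod 407)
234^20 ≡ 144 (mod 407)
234^24 ≡ 158 (mod 407)
234^30 ≡ 100 (mod 407)
234^36 ≡ 223 (mod 407)
234^40 ≡ 386 (mod 407)
234^45 ≡ 1 (mod 407) ✓
The order of 234 is 45, so the subgroup it generates has 45 elements.
Index = |(Z/407Z)^×| / |⟨234⟩| = 360 / 45 = 8.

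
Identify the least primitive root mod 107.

2

φ(107) = 107 − 1 = 106 = 2 · 53.
Test candidates g = 2, 3, … against the prime factors q ∈ {2, 53} of φ(107): g is a generator iff g^(106/q) ≢ 1 for every such q.
g = 2: 2^53 ≡ 106; 2^2 ≡ 4 — none is 1, so 2 is a primitive root.
The smallest primitive root modulo 107 is 2.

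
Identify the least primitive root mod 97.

5

φ(97) = 97 − 1 = 96 = 2^5 · 3.
Test candidates g = 2, 3, … against the prime factors q ∈ {2, 3} of φ(97): g is a generator iff g^(96/q) ≢ 1 for every such q.
g = 2: 2^48 ≡ 1 — hits 1, so not a primitive root.
g = 3: 3^48 ≡ 1 — hits 1, so not a primitive root.
g = 4: 4^48 ≡ 1 — hits 1, so not a primitive root.
g = 5: 5^48 ≡ 96; 5^32 ≡ 35 — none is 1, so 5 is a primitive root.
Hence the least primitive root of 97 is 5.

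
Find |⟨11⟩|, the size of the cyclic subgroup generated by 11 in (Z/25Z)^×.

5

The order of 11 must divide φ(25) = φ(5^2) = 5·(5−1) = 20 = 2^2 · 5.
Divisors of 20: 1, 2, 4, 5, 10, 20.
Evaluate successive powers at the divisors of 20:
11^1 ≡ 11 (mod 25)
11^2 ≡ 21 (mod 25)
11^4 ≡ 16 (mod 25)
11^5 ≡ 1 (mod 25) ✓
The smallest such exponent is 5, so the order of 11 is 5.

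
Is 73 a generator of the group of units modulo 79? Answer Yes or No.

No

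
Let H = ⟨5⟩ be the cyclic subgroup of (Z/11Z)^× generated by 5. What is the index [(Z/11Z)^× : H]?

ord(5) | φ(11) = 11 − 1 = 10 = 2 · 5.
Divisors of 10: 1, 2, 5, 10.
Test each divisor d:
5^1 ≡ 5 (mod 11)
5^2 ≡ 3 (mod 11)
5^5 ≡ 1 (mod 11) ✓
Thus |⟨5⟩| = ord(5) = 5.
The index is φ(11) / ord(5) = 10 / 5 = 2.

2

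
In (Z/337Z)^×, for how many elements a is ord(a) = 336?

96

φ(337) = 337 − 1 = 336 = 2^4 · 3 · 7.
(Z/337Z)^× is cyclic (|G| = 336); a cyclic group of order m has exactly φ(d) elements of each order d | m, and none otherwise.
336 = 2^4 · 3 · 7 divides 336, and φ(336) = 96.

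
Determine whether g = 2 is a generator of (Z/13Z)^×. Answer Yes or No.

φ(13) = 13 − 1 = 12 = 2^2 · 3.
Test 2^(12/q) mod 13 for each prime factor q of 12:
2^6 ≡ 12 (mod 13)  [q = 2: ≢ 1 ✓]
2^4 ≡ 3 (mod 13)  [q = 3: ≢ 1 ✓]
Every test exponent gives a nontrivial residue, hence 2 generates the full group.

Yes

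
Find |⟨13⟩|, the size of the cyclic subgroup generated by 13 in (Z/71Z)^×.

70

ord(13) | φ(71) = 71 − 1 = 70 = 2 · 5 · 7.
Divisors of 70: 1, 2, 5, 7, 10, 14, 35, 70.
Check 13^d mod 71 for each divisor in increasing order:
13^1 ≡ 13 (mod 71)
13^2 ≡ 27 (mod 71)
13^5 ≡ 34 (mod 71)
13^7 ≡ 66 (mod 71)
13^10 ≡ 20 (mod 71)
13^14 ≡ 25 (mod 71)
13^35 ≡ 70 (mod 71)
13^70 ≡ 1 (mod 71) ✓
The smallest such exponent is 70, so the order of 13 is 70.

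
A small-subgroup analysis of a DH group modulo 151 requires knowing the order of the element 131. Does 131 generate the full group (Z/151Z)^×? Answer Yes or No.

φ(151) = 151 − 1 = 150 = 2 · 3 · 5^2.
Test 131^(150/q) mod 151 for each prime factor q of 150:
131^75 ≡ 150 (mod 151)  [q = 2: ≢ 1 ✓]
131^50 ≡ 1 (mod 151)  [q = 3: ≡ 1 ✗]
131^30 ≡ 8 (mod 151)  [q = 5: ≢ 1 ✓]
Since 131^50 ≡ 1, the order of 131 divides 50 < 150, so 131 is not a primitive root.

No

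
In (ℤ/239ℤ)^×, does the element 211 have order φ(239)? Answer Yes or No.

φ(239) = 239 − 1 = 238 = 2 · 7 · 17.
211 is a primitive root mod 239 iff 211^(φ(239)/q) ≢ 1 for every prime q | φ(239), i.e. q ∈ {2, 7, 17}.
211^119 ≡ 1 (mod 239)  [q = 2: ≡ 1 ✗]
211^34 ≡ 1 (mod 239)  [q = 7: ≡ 1 ✗]
211^14 ≡ 166 (mod 239)  [q = 17: ≢ 1 ✓]
The check at q = 2 fails, so 211 generates a proper subgroup.

No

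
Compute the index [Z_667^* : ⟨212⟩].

4

The order of 212 must divide φ(667) = φ(23·29) = (23−1)·(29−1) = 22·28 = 616 = 2^3 · 7 · 11.
Divisors of 616: 1, 2, 4, 7, 8, 11, 14, 22, 28, 44, 56, 77, 88, 154, 308, 616.
Evaluate successive powers at the divisors of 616:
212^1 ≡ 212 (mod 667)
212^2 ≡ 255 (mod 667)
212^4 ≡ 326 (mod 667)
212^7 ≡ 86 (mod 667)
212^8 ≡ 223 (mod 667)
212^11 ≡ 22 (mod 667)
212^14 ≡ 59 (mod 667)
212^22 ≡ 484 (mod 667)
212^28 ≡ 146 (mod 667)
212^44 ≡ 139 (mod 667)
212^56 ≡ 639 (mod 667)
212^77 ≡ 666 (mod 667)
212^88 ≡ 645 (mod 667)
212^154 ≡ 1 (mod 667) ✓
The order of 212 is 154, so the subgroup it generates has 154 elements.
The index is φ(667) / ord(212) = 616 / 154 = 4.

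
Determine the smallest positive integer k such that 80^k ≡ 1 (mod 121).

55

Since 80 ∈ (Z/121Z)^×, its order divides φ(121) = φ(11^2) = 11·(11−1) = 110 = 2 · 5 · 11.
Divisors of 110: 1, 2, 5, 10, 11, 22, 55, 110.
Check 80^d mod 121 for each divisor in increasing order:
80^1 ≡ 80 (mod 121)
80^2 ≡ 108 (mod 121)
80^5 ≡ 89 (mod 121)
80^10 ≡ 56 (mod 121)
80^11 ≡ 3 (mod 121)
80^22 ≡ 9 (mod 121)
80^55 ≡ 1 (mod 121) ✓
So ord_121(80) = 55.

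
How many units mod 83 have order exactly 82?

40

φ(83) = 83 − 1 = 82 = 2 · 41.
(Z/83Z)^× is cyclic (|G| = 82); a cyclic group of order m has exactly φ(d) elements of each order d | m, and none otherwise.
82 = 2 · 41 divides 82, and φ(82) = 40.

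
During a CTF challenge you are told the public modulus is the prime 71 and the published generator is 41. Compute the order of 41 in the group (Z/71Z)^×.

ord(41) | φ(71) = 71 − 1 = 70 = 2 · 5 · 7.
Divisors of 70: 1, 2, 5, 7, 10, 14, 35, 70.
Test each divisor d:
41^1 ≡ 41
41^2 ≡ 48
41^5 ≡ 34
41^7 ≡ 70
41^10 ≡ 20
41^14 ≡ 1
Therefore the multiplicative order of 41 modulo 71 is 14.

14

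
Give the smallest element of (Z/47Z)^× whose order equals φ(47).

5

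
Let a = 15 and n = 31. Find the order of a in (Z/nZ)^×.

10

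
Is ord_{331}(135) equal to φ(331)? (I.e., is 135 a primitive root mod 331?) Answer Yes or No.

φ(331) = 331 − 1 = 330 = 2 · 3 · 5 · 11.
135 is a primitive root mod 331 iff 135^(φ(331)/q) ≢ 1 for every prime q | φ(331), i.e. q ∈ {2, 3, 5, 11}.
135^165 ≡ 330 (mod 331)  [q = 2: ≢ 1 ✓]
135^110 ≡ 31 (mod 331)  [q = 3: ≢ 1 ✓]
135^66 ≡ 150 (mod 331)  [q = 5: ≢ 1 ✓]
135^30 ≡ 74 (mod 331)  [q = 11: ≢ 1 ✓]
None equal 1, so ord_331(135) = 330: 135 is a primitive root.

Yes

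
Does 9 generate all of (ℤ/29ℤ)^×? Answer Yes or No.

No

φ(29) = 29 − 1 = 28 = 2^2 · 7.
9 is a primitive root mod 29 iff 9^(φ(29)/q) ≢ 1 for every prime q | φ(29), i.e. q ∈ {2, 7}.
9^14 ≡ 1 (mod 29)  [q = 2: ≡ 1 ✗]
9^4 ≡ 7 (mod 29)  [q = 7: ≢ 1 ✓]
9^14 ≡ 1 shows ord(9) | 14, strictly less than φ(29); not a primitive root.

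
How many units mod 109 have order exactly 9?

6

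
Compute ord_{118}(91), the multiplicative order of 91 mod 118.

Since 91 ∈ (Z/118Z)^×, its order divides φ(118) = φ(2)·φ(59) = 1·58 = 58 = 2 · 29.
Divisors of 58: 1, 2, 29, 58.
Check 91^d mod 118 for each divisor in increasing order:
91^1 ≡ 91 (mod 118)
91^2 ≡ 21 (mod 118)
91^29 ≡ 117 (mod 118)
91^58 ≡ 1 (mod 118) ✓
Hence ord(91) = 58.

58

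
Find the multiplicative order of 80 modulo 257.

Since 80 ∈ (Z/257Z)^×, its order divides φ(257) = 257 − 1 = 256 = 2^8.
Divisors of 256: 1, 2, 4, 8, 16, 32, 64, 128, 256.
Test each divisor d:
80^1 ≡ 80 (mod 257)
80^2 ≡ 232 (mod 257)
80^4 ≡ 111 (mod 257)
80^8 ≡ 242 (mod 257)
80^16 ≡ 225 (mod 257)
80^32 ≡ 253 (mod 257)
80^64 ≡ 16 (mod 257)
80^128 ≡ 256 (mod 257)
80^256 ≡ 1 (mod 257) ✓
The smallest such exponent is 256, so the order of 80 is 256.

256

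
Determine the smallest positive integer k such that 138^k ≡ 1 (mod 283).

141

By Lagrange's theorem, ord_283(138) divides φ(283) = 283 − 1 = 282 = 2 · 3 · 47.
Divisors of 282: 1, 2, 3, 6, 47, 94, 141, 282.
Check 138^d mod 283 for each divisor in increasing order:
138^1 ≡ 138
138^2 ≡ 83
138^3 ≡ 134
138^6 ≡ 127
138^47 ≡ 238
138^94 ≡ 44
138^141 ≡ 1
Therefore the multiplicative order of 138 modulo 283 is 141.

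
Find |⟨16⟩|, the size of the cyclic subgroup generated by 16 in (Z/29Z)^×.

7

ord(16) | φ(29) = 29 − 1 = 28 = 2^2 · 7.
Divisors of 28: 1, 2, 4, 7, 14, 28.
Compute 16^d (mod 29) for the divisors d until we hit 1:
16^1 ≡ 16 (mod 29)
16^2 ≡ 24 (mod 29)
16^4 ≡ 25 (mod 29)
16^7 ≡ 1 (mod 29) ✓
Hence ord(16) = 7.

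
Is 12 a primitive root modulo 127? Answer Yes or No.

Yes

φ(127) = 127 − 1 = 126 = 2 · 3^2 · 7.
It suffices to check that the order of 12 is not a proper divisor of 126: compute 12^(126/q) for q ∈ {2, 3, 7}.
12^63 ≡ 126 (mod 127)  [q = 2: ≢ 1 ✓]
12^42 ≡ 107 (mod 127)  [q = 3: ≢ 1 ✓]
12^18 ≡ 8 (mod 127)  [q = 7: ≢ 1 ✓]
All checks pass, so 12 has order 126 and is a primitive root modulo 127.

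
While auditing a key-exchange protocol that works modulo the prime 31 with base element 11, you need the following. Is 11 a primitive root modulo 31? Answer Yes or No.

φ(31) = 31 − 1 = 30 = 2 · 3 · 5.
It suffices to check that the order of 11 is not a proper divisor of 30: compute 11^(30/q) for q ∈ {2, 3, 5}.
11^15 ≡ 30 (mod 31)  [q = 2: ≢ 1 ✓]
11^10 ≡ 5 (mod 31)  [q = 3: ≢ 1 ✓]
11^6 ≡ 4 (mod 31)  [q = 5: ≢ 1 ✓]
None equal 1, so ord_31(11) = 30: 11 is a primitive root.

Yes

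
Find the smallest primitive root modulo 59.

2

φ(59) = 59 − 1 = 58 = 2 · 29.
Test candidates g = 2, 3, … against the prime factors q ∈ {2, 29} of φ(59): g is a generator iff g^(58/q) ≢ 1 for every such q.
g = 2: 2^29 ≡ 58; 2^2 ≡ 4 — none is 1, so 2 is a primitive root.
Hence the least primitive root of 59 is 2.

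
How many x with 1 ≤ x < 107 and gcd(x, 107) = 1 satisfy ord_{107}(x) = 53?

φ(107) = 107 − 1 = 106 = 2 · 53.
Since (Z/107Z)^× is cyclic of order 106, the number of elements of order d is φ(d) when d | 106 and 0 otherwise.
53 | 106, and φ(53) = 53 − 1 = 52.

52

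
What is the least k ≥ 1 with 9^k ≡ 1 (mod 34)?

8

Since 9 ∈ (Z/34Z)^×, its order divides φ(34) = φ(2)·φ(17) = 1·16 = 16 = 2^4.
Divisors of 16: 1, 2, 4, 8, 16.
Test each divisor d:
9^1 ≡ 9
9^2 ≡ 13
9^4 ≡ 33
9^8 ≡ 1
The smallest such exponent is 8, so the order of 9 is 8.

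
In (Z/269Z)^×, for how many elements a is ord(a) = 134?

66

φ(269) = 269 − 1 = 268 = 2^2 · 67.
Since (Z/269Z)^× is cyclic of order 268, the number of elements of order d is φ(d) when d | 268 and 0 otherwise.
134 = 2 · 67 divides 268, and φ(134) = 66.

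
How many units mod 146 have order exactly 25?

0

φ(146) = φ(2)·φ(73) = 1·72 = 72 = 2^3 · 3^2.
In a cyclic group of order 72, there are φ(d) elements of order d for each divisor d of 72, and zero for non-divisors.
Here 72 is not a multiple of 25, so there are no elements of order 25.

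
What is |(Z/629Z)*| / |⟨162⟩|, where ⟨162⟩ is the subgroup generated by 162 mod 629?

24

The order of 162 must divide φ(629) = φ(17·37) = (17−1)·(37−1) = 16·36 = 576 = 2^6 · 3^2.
Divisors of 576: 1, 2, 3, 4, 6, 8, 9, 12, 16, 18, 24, 32, 36, 48, 64, 72, 96, 144, 192, 288, 576.
Evaluate successive powers at the divisors of 576:
162^1 ≡ 162 (mod 629)
162^2 ≡ 455 (mod 629)
162^3 ≡ 117 (mod 629)
162^4 ≡ 84 (mod 629)
162^6 ≡ 480 (mod 629)
162^8 ≡ 137 (mod 629)
162^9 ≡ 179 (mod 629)
162^12 ≡ 186 (mod 629)
162^16 ≡ 528 (mod 629)
162^18 ≡ 591 (mod 629)
162^24 ≡ 1 (mod 629) ✓
The order of 162 is 24, so the subgroup it generates has 24 elements.
Index = |(Z/629Z)^×| / |⟨162⟩| = 576 / 24 = 24.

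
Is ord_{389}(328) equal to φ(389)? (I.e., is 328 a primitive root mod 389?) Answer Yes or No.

φ(389) = 389 − 1 = 388 = 2^2 · 97.
It suffices to check that the order of 328 is not a proper divisor of 388: compute 328^(388/q) for q ∈ {2, 97}.
328^194 ≡ 388 (mod 389)  [q = 2: ≢ 1 ✓]
328^4 ≡ 164 (mod 389)  [q = 97: ≢ 1 ✓]
Every test exponent gives a nontrivial residue, hence 328 generates the full group.

Yes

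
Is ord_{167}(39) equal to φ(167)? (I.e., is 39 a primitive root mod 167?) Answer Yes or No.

Yes

φ(167) = 167 − 1 = 166 = 2 · 83.
39 is a primitive root mod 167 iff 39^(φ(167)/q) ≢ 1 for every prime q | φ(167), i.e. q ∈ {2, 83}.
39^83 ≡ 166 (mod 167)  [q = 2: ≢ 1 ✓]
39^2 ≡ 18 (mod 167)  [q = 83: ≢ 1 ✓]
None equal 1, so ord_167(39) = 166: 39 is a primitive root.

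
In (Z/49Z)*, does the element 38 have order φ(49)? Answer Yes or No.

Yes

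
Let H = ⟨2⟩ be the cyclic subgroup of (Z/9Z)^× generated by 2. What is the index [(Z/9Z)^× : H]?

The order of 2 must divide φ(9) = φ(3^2) = 3·(3−1) = 6 = 2 · 3.
Divisors of 6: 1, 2, 3, 6.
Check 2^d mod 9 for each divisor in increasing order:
2^1 ≡ 2 (mod 9)
2^2 ≡ 4 (mod 9)
2^3 ≡ 8 (mod 9)
2^6 ≡ 1 (mod 9) ✓
So ord_9(2) = 6, hence |⟨2⟩| = 6.
The index is φ(9) / ord(2) = 6 / 6 = 1.

1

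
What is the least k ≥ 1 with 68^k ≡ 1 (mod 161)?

ord(68) | φ(161) = φ(7·23) = (7−1)·(23−1) = 6·22 = 132 = 2^2 · 3 · 11.
Divisors of 132: 1, 2, 3, 4, 6, 11, 12, 22, 33, 44, 66, 132.
Compute 68^d (mod 161) for the divisors d until we hit 1:
68^1 ≡ 68 (mod 161)
68^2 ≡ 116 (mod 161)
68^3 ≡ 160 (mod 161)
68^4 ≡ 93 (mod 161)
68^6 ≡ 1 (mod 161) ✓
Hence ord(68) = 6.

6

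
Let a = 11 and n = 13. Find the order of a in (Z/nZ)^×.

12

ord(11) | φ(13) = 13 − 1 = 12 = 2^2 · 3.
Divisors of 12: 1, 2, 3, 4, 6, 12.
Test each divisor d:
11^1 ≡ 11 (mod 13)
11^2 ≡ 4 (mod 13)
11^3 ≡ 5 (mod 13)
11^4 ≡ 3 (mod 13)
11^6 ≡ 12 (mod 13)
11^12 ≡ 1 (mod 13) ✓
Therefore the multiplicative order of 11 modulo 13 is 12.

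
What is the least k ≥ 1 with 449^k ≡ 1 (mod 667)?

ord(449) | φ(667) = φ(23·29) = (23−1)·(29−1) = 22·28 = 616 = 2^3 · 7 · 11.
Divisors of 616: 1, 2, 4, 7, 8, 11, 14, 22, 28, 44, 56, 77, 88, 154, 308, 616.
Evaluate successive powers at the divisors of 616:
449^1 ≡ 449
449^2 ≡ 167
449^4 ≡ 542
449^7 ≡ 476
449^8 ≡ 284
449^11 ≡ 530
449^14 ≡ 463
449^22 ≡ 93
449^28 ≡ 262
449^44 ≡ 645
449^56 ≡ 610
449^77 ≡ 162
449^88 ≡ 484
449^154 ≡ 231
449^308 ≡ 1
Hence ord(449) = 308.

308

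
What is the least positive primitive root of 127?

3

φ(127) = 127 − 1 = 126 = 2 · 3^2 · 7.
g is a primitive root iff g^(126/q) ≢ 1 (mod 127) for each prime q ∈ {2, 3, 7}.
g = 2: 2^63 ≡ 1 — hits 1, so not a primitive root.
g = 3: 3^63 ≡ 126; 3^42 ≡ 107; 3^18 ≡ 4 — none is 1, so 3 is a primitive root.
So 3 is the smallest generator of (Z/127Z)^×.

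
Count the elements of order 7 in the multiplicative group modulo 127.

6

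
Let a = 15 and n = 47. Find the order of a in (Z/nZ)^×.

46

The order of 15 must divide φ(47) = 47 − 1 = 46 = 2 · 23.
Divisors of 46: 1, 2, 23, 46.
Test each divisor d:
15^1 ≡ 15 (mod 47)
15^2 ≡ 37 (mod 47)
15^23 ≡ 46 (mod 47)
15^46 ≡ 1 (mod 47) ✓
Therefore the multiplicative order of 15 modulo 47 is 46.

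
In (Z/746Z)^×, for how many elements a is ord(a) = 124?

φ(746) = φ(2)·φ(373) = 1·372 = 372 = 2^2 · 3 · 31.
Since (Z/746Z)^× is cyclic of order 372, the number of elements of order d is φ(d) when d | 372 and 0 otherwise.
124 = 2^2 · 31 divides 372, and φ(124) = 60.

60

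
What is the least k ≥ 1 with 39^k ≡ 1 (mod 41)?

20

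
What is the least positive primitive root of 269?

2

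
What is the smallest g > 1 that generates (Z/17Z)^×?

3

φ(17) = 17 − 1 = 16 = 2^4.
g is a primitive root iff g^(16/q) ≢ 1 (mod 17) for each prime q ∈ {2}.
g = 2: 2^8 ≡ 1 — hits 1, so not a primitive root.
g = 3: 3^8 ≡ 16 — none is 1, so 3 is a primitive root.
Hence the least primitive root of 17 is 3.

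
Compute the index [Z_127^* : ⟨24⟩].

7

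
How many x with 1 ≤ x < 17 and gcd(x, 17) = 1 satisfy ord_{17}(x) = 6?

0

φ(17) = 17 − 1 = 16 = 2^4.
In a cyclic group of order 16, there are φ(d) elements of order d for each divisor d of 16, and zero for non-divisors.
6 does not divide 16, so no element of (Z/17Z)^× has order 6.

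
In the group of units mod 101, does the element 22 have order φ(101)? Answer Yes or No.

No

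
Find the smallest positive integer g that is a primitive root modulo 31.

φ(31) = 31 − 1 = 30 = 2 · 3 · 5.
Test candidates g = 2, 3, … against the prime factors q ∈ {2, 3, 5} of φ(31): g is a generator iff g^(30/q) ≢ 1 for every such q.
g = 2: 2^15 ≡ 1 — hits 1, so not a primitive root.
g = 3: 3^15 ≡ 30; 3^10 ≡ 25; 3^6 ≡ 16 — none is 1, so 3 is a primitive root.
So 3 is the smallest generator of (Z/31Z)^×.

3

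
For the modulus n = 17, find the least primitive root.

3

φ(17) = 17 − 1 = 16 = 2^4.
Test candidates g = 2, 3, … against the prime factors q ∈ {2} of φ(17): g is a generator iff g^(16/q) ≢ 1 for every such q.
g = 2: 2^8 ≡ 1 — hits 1, so not a primitive root.
g = 3: 3^8 ≡ 16 — none is 1, so 3 is a primitive root.
So 3 is the smallest generator of (Z/17Z)^×.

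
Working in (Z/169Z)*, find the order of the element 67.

Since 67 ∈ (Z/169Z)^×, its order divides φ(169) = φ(13^2) = 13·(13−1) = 156 = 2^2 · 3 · 13.
Divisors of 156: 1, 2, 3, 4, 6, 12, 13, 26, 39, 52, 78, 156.
Check 67^d mod 169 for each divisor in increasing order:
67^1 ≡ 67
67^2 ≡ 95
67^3 ≡ 112
67^4 ≡ 68
67^6 ≡ 38
67^12 ≡ 92
67^13 ≡ 80
67^26 ≡ 147
67^39 ≡ 99
67^52 ≡ 146
67^78 ≡ 168
67^156 ≡ 1
Hence ord(67) = 156.

156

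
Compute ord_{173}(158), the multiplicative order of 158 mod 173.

By Lagrange's theorem, ord_173(158) divides φ(173) = 173 − 1 = 172 = 2^2 · 43.
Divisors of 172: 1, 2, 4, 43, 86, 172.
Compute 158^d (mod 173) for the divisors d until we hit 1:
158^1 ≡ 158 (mod 173)
158^2 ≡ 52 (mod 173)
158^4 ≡ 109 (mod 173)
158^43 ≡ 1 (mod 173) ✓
So ord_173(158) = 43.

43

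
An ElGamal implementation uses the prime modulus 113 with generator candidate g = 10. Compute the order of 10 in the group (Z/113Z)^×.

The order of 10 must divide φ(113) = 113 − 1 = 112 = 2^4 · 7.
Divisors of 112: 1, 2, 4, 7, 8, 14, 16, 28, 56, 112.
Test each divisor d:
10^1 ≡ 10 (mod 113)
10^2 ≡ 100 (mod 113)
10^4 ≡ 56 (mod 113)
10^7 ≡ 65 (mod 113)
10^8 ≡ 85 (mod 113)
10^14 ≡ 44 (mod 113)
10^16 ≡ 106 (mod 113)
10^28 ≡ 15 (mod 113)
10^56 ≡ 112 (mod 113)
10^112 ≡ 1 (mod 113) ✓
The smallest such exponent is 112, so the order of 10 is 112.

112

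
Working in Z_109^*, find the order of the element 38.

9

By Lagrange's theorem, ord_109(38) divides φ(109) = 109 − 1 = 108 = 2^2 · 3^3.
Divisors of 108: 1, 2, 3, 4, 6, 9, 12, 18, 27, 36, 54, 108.
Evaluate successive powers at the divisors of 108:
38^1 ≡ 38 (mod 109)
38^2 ≡ 27 (mod 109)
38^3 ≡ 45 (mod 109)
38^4 ≡ 75 (mod 109)
38^6 ≡ 63 (mod 109)
38^9 ≡ 1 (mod 109) ✓
Hence ord(38) = 9.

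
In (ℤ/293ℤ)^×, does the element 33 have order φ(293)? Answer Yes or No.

φ(293) = 293 − 1 = 292 = 2^2 · 73.
It suffices to check that the order of 33 is not a proper divisor of 292: compute 33^(292/q) for q ∈ {2, 73}.
33^146 ≡ 1 (mod 293)  [q = 2: ≡ 1 ✗]
33^4 ≡ 150 (mod 293)  [q = 73: ≢ 1 ✓]
33^146 ≡ 1 shows ord(33) | 146, strictly less than φ(293); not a primitive root.

No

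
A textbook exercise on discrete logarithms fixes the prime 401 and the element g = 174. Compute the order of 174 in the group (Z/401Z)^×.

400

Since 174 ∈ (Z/401Z)^×, its order divides φ(401) = 401 − 1 = 400 = 2^4 · 5^2.
Divisors of 400: 1, 2, 4, 5, 8, 10, 16, 20, 25, 40, 50, 80, 100, 200, 400.
Compute 174^d (mod 401) for the divisors d until we hit 1:
174^1 ≡ 174 (mod 401)
174^2 ≡ 201 (mod 401)
174^4 ≡ 301 (mod 401)
174^5 ≡ 244 (mod 401)
174^8 ≡ 376 (mod 401)
174^10 ≡ 188 (mod 401)
174^16 ≡ 224 (mod 401)
174^20 ≡ 56 (mod 401)
174^25 ≡ 30 (mod 401)
174^40 ≡ 329 (mod 401)
174^50 ≡ 98 (mod 401)
174^80 ≡ 372 (mod 401)
174^100 ≡ 381 (mod 401)
174^200 ≡ 400 (mod 401)
174^400 ≡ 1 (mod 401) ✓
Hence ord(174) = 400.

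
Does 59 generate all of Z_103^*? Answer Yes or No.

φ(103) = 103 − 1 = 102 = 2 · 3 · 17.
Test 59^(102/q) mod 103 for each prime factor q of 102:
59^51 ≡ 1 (mod 103)  [q = 2: ≡ 1 ✗]
59^34 ≡ 46 (mod 103)  [q = 3: ≢ 1 ✓]
59^6 ≡ 9 (mod 103)  [q = 17: ≢ 1 ✓]
59^51 ≡ 1 shows ord(59) | 51, strictly less than φ(103); not a primitive root.

No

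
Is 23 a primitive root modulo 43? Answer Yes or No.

φ(43) = 43 − 1 = 42 = 2 · 3 · 7.
23 is a primitive root mod 43 iff 23^(φ(43)/q) ≢ 1 for every prime q | φ(43), i.e. q ∈ {2, 3, 7}.
23^21 ≡ 1 (mod 43)  [q = 2: ≡ 1 ✗]
23^14 ≡ 36 (mod 43)  [q = 3: ≢ 1 ✓]
23^6 ≡ 4 (mod 43)  [q = 7: ≢ 1 ✓]
23^21 ≡ 1 shows ord(23) | 21, strictly less than φ(43); not a primitive root.

No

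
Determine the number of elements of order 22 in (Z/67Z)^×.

10

φ(67) = 67 − 1 = 66 = 2 · 3 · 11.
Since (Z/67Z)^× is cyclic of order 66, the number of elements of order d is φ(d) when d | 66 and 0 otherwise.
22 = 2 · 11 divides 66, and φ(22) = 10.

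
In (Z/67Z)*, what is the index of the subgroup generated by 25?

ord(25) | φ(67) = 67 − 1 = 66 = 2 · 3 · 11.
Divisors of 66: 1, 2, 3, 6, 11, 22, 33, 66.
Test each divisor d:
25^1 ≡ 25 (mod 67)
25^2 ≡ 22 (mod 67)
25^3 ≡ 14 (mod 67)
25^6 ≡ 62 (mod 67)
25^11 ≡ 1 (mod 67) ✓
Thus |⟨25⟩| = ord(25) = 11.
Index = |(Z/67Z)^×| / |⟨25⟩| = 66 / 11 = 6.

6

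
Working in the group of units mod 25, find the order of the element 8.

20

Since 8 ∈ (Z/25Z)^×, its order divides φ(25) = φ(5^2) = 5·(5−1) = 20 = 2^2 · 5.
Divisors of 20: 1, 2, 4, 5, 10, 20.
Evaluate successive powers at the divisors of 20:
8^1 ≡ 8
8^2 ≡ 14
8^4 ≡ 21
8^5 ≡ 18
8^10 ≡ 24
8^20 ≡ 1
The smallest such exponent is 20, so the order of 8 is 20.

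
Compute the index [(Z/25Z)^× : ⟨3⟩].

1

By Lagrange's theorem, ord_25(3) divides φ(25) = φ(5^2) = 5·(5−1) = 20 = 2^2 · 5.
Divisors of 20: 1, 2, 4, 5, 10, 20.
Evaluate successive powers at the divisors of 20:
3^1 ≡ 3 (mod 25)
3^2 ≡ 9 (mod 25)
3^4 ≡ 6 (mod 25)
3^5 ≡ 18 (mod 25)
3^10 ≡ 24 (mod 25)
3^20 ≡ 1 (mod 25) ✓
Thus |⟨3⟩| = ord(3) = 20.
Index = |(Z/25Z)^×| / |⟨3⟩| = 20 / 20 = 1.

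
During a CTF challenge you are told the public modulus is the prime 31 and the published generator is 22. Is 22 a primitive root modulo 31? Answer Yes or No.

Yes

φ(31) = 31 − 1 = 30 = 2 · 3 · 5.
An element g generates (Z/31Z)^× iff g^(30/q) ≢ 1 (mod 31) for each prime q ∈ {2, 3, 5}.
22^15 ≡ 30 (mod 31)  [q = 2: ≢ 1 ✓]
22^10 ≡ 5 (mod 31)  [q = 3: ≢ 1 ✓]
22^6 ≡ 8 (mod 31)  [q = 5: ≢ 1 ✓]
Every test exponent gives a nontrivial residue, hence 22 generates the full group.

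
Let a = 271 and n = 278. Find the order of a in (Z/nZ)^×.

By Lagrange's theorem, ord_278(271) divides φ(278) = φ(2)·φ(139) = 1·138 = 138 = 2 · 3 · 23.
Divisors of 138: 1, 2, 3, 6, 23, 46, 69, 138.
Check 271^d mod 278 for each divisor in increasing order:
271^1 ≡ 271 (mod 278)
271^2 ≡ 49 (mod 278)
271^3 ≡ 213 (mod 278)
271^6 ≡ 55 (mod 278)
271^23 ≡ 43 (mod 278)
271^46 ≡ 181 (mod 278)
271^69 ≡ 277 (mod 278)
271^138 ≡ 1 (mod 278) ✓
Therefore the multiplicative order of 271 modulo 278 is 138.

138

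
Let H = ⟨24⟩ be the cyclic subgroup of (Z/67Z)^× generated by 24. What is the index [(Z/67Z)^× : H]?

By Lagrange's theorem, ord_67(24) divides φ(67) = 67 − 1 = 66 = 2 · 3 · 11.
Divisors of 66: 1, 2, 3, 6, 11, 22, 33, 66.
Test each divisor d:
24^1 ≡ 24 (mod 67)
24^2 ≡ 40 (mod 67)
24^3 ≡ 22 (mod 67)
24^6 ≡ 15 (mod 67)
24^11 ≡ 1 (mod 67) ✓
So ord_67(24) = 11, hence |⟨24⟩| = 11.
[(Z/67Z)^× : ⟨24⟩] = 66/11 = 6.

6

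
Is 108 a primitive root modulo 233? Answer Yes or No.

φ(233) = 233 − 1 = 232 = 2^3 · 29.
An element g generates (Z/233Z)^× iff g^(232/q) ≢ 1 (mod 233) for each prime q ∈ {2, 29}.
108^116 ≡ 232 (mod 233)  [q = 2: ≢ 1 ✓]
108^8 ≡ 204 (mod 233)  [q = 29: ≢ 1 ✓]
None equal 1, so ord_233(108) = 232: 108 is a primitive root.

Yes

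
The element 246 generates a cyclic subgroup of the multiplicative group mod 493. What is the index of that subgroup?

8

ord(246) | φ(493) = φ(17·29) = (17−1)·(29−1) = 16·28 = 448 = 2^6 · 7.
Divisors of 448: 1, 2, 4, 7, 8, 14, 16, 28, 32, 56, 64, 112, 224, 448.
Evaluate successive powers at the divisors of 448:
246^1 ≡ 246
246^2 ≡ 370
246^4 ≡ 339
246^7 ≡ 389
246^8 ≡ 52
246^14 ≡ 463
246^16 ≡ 239
246^28 ≡ 407
246^32 ≡ 426
246^56 ≡ 1
The order of 246 is 56, so the subgroup it generates has 56 elements.
[(Z/493Z)^× : ⟨246⟩] = 448/56 = 8.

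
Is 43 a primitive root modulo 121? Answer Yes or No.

No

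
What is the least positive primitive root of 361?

2

φ(361) = φ(19^2) = 19·(19−1) = 342 = 2 · 3^2 · 19.
Test candidates g = 2, 3, … against the prime factors q ∈ {2, 3, 19} of φ(361): g is a generator iff g^(342/q) ≢ 1 for every such q.
g = 2: 2^171 ≡ 360; 2^114 ≡ 292; 2^18 ≡ 58 — none is 1, so 2 is a primitive root.
Hence the least primitive root of 361 is 2.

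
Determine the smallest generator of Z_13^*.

φ(13) = 13 − 1 = 12 = 2^2 · 3.
g is a primitive root iff g^(12/q) ≢ 1 (mod 13) for each prime q ∈ {2, 3}.
g = 2: 2^6 ≡ 12; 2^4 ≡ 3 — none is 1, so 2 is a primitive root.
The smallest primitive root modulo 13 is 2.

2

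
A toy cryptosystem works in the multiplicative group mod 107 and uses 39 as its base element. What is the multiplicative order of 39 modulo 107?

Since 39 ∈ (Z/107Z)^×, its order divides φ(107) = 107 − 1 = 106 = 2 · 53.
Divisors of 106: 1, 2, 53, 106.
Compute 39^d (mod 107) for the divisors d until we hit 1:
39^1 ≡ 39
39^2 ≡ 23
39^53 ≡ 1
Therefore the multiplicative order of 39 modulo 107 is 53.

53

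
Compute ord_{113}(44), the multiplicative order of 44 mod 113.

8

The order of 44 must divide φ(113) = 113 − 1 = 112 = 2^4 · 7.
Divisors of 112: 1, 2, 4, 7, 8, 14, 16, 28, 56, 112.
Evaluate successive powers at the divisors of 112:
44^1 ≡ 44
44^2 ≡ 15
44^4 ≡ 112
44^7 ≡ 18
44^8 ≡ 1
Hence ord(44) = 8.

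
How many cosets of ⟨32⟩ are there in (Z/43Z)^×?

3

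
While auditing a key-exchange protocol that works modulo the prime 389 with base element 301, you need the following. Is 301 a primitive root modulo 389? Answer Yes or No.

φ(389) = 389 − 1 = 388 = 2^2 · 97.
An element g generates (Z/389Z)^× iff g^(388/q) ≢ 1 (mod 389) for each prime q ∈ {2, 97}.
301^194 ≡ 388 (mod 389)  [q = 2: ≢ 1 ✓]
301^4 ≡ 129 (mod 389)  [q = 97: ≢ 1 ✓]
All checks pass, so 301 has order 388 and is a primitive root modulo 389.

Yes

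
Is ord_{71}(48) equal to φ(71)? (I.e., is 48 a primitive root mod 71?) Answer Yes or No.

No

φ(71) = 71 − 1 = 70 = 2 · 5 · 7.
It suffices to check that the order of 48 is not a proper divisor of 70: compute 48^(70/q) for q ∈ {2, 5, 7}.
48^35 ≡ 1 (mod 71)  [q = 2: ≡ 1 ✗]
48^14 ≡ 1 (mod 71)  [q = 5: ≡ 1 ✗]
48^10 ≡ 45 (mod 71)  [q = 7: ≢ 1 ✓]
The check at q = 2 fails, so 48 generates a proper subgroup.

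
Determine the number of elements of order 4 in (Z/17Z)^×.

φ(17) = 17 − 1 = 16 = 2^4.
Since (Z/17Z)^× is cyclic of order 16, the number of elements of order d is φ(d) when d | 16 and 0 otherwise.
4 = 2^2 divides 16, and φ(4) = 2.

2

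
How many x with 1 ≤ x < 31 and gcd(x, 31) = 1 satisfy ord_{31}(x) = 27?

0

φ(31) = 31 − 1 = 30 = 2 · 3 · 5.
Since (Z/31Z)^× is cyclic of order 30, the number of elements of order d is φ(d) when d | 30 and 0 otherwise.
Since 27 ∤ 30, the count is 0.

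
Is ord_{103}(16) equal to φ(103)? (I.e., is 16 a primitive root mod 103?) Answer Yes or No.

No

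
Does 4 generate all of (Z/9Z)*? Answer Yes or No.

φ(9) = φ(3^2) = 3·(3−1) = 6 = 2 · 3.
Test 4^(6/q) mod 9 for each prime factor q of 6:
4^3 ≡ 1 (mod 9)  [q = 2: ≡ 1 ✗]
4^2 ≡ 7 (mod 9)  [q = 3: ≢ 1 ✓]
Since 4^3 ≡ 1, the order of 4 divides 3 < 6, so 4 is not a primitive root.

No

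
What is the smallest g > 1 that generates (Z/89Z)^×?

φ(89) = 89 − 1 = 88 = 2^3 · 11.
g is a primitive root iff g^(88/q) ≢ 1 (mod 89) for each prime q ∈ {2, 11}.
g = 2: 2^44 ≡ 1 — hits 1, so not a primitive root.
g = 3: 3^44 ≡ 88; 3^8 ≡ 64 — none is 1, so 3 is a primitive root.
So 3 is the smallest generator of (Z/89Z)^×.

3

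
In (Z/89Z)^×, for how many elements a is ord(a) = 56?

φ(89) = 89 − 1 = 88 = 2^3 · 11.
In a cyclic group of order 88, there are φ(d) elements of order d for each divisor d of 88, and zero for non-divisors.
56 does not divide 88, so no element of (Z/89Z)^× has order 56.

0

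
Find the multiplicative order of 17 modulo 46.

The order of 17 must divide φ(46) = φ(2)·φ(23) = 1·22 = 22 = 2 · 11.
Divisors of 22: 1, 2, 11, 22.
Compute 17^d (mod 46) for the divisors d until we hit 1:
17^1 ≡ 17
17^2 ≡ 13
17^11 ≡ 45
17^22 ≡ 1
So ord_46(17) = 22.

22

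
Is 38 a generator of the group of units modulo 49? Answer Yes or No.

Yes

φ(49) = φ(7^2) = 7·(7−1) = 42 = 2 · 3 · 7.
It suffices to check that the order of 38 is not a proper divisor of 42: compute 38^(42/q) for q ∈ {2, 3, 7}.
38^21 ≡ 48 (mod 49)  [q = 2: ≢ 1 ✓]
38^14 ≡ 30 (mod 49)  [q = 3: ≢ 1 ✓]
38^6 ≡ 15 (mod 49)  [q = 7: ≢ 1 ✓]
Every test exponent gives a nontrivial residue, hence 38 generates the full group.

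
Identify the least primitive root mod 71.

φ(71) = 71 − 1 = 70 = 2 · 5 · 7.
Test candidates g = 2, 3, … against the prime factors q ∈ {2, 5, 7} of φ(71): g is a generator iff g^(70/q) ≢ 1 for every such q.
g = 2: 2^35 ≡ 1 — hits 1, so not a primitive root.
g = 3: 3^35 ≡ 1 — hits 1, so not a primitive root.
g = 4: 4^35 ≡ 1 — hits 1, so not a primitive root.
g = 5: 5^35 ≡ 1 — hits 1, so not a primitive root.
g = 6: 6^35 ≡ 1 — hits 1, so not a primitive root.
g = 7: 7^35 ≡ 70; 7^14 ≡ 54; 7^10 ≡ 45 — none is 1, so 7 is a primitive root.
The smallest primitive root modulo 71 is 7.

7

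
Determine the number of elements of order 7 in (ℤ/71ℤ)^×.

6

φ(71) = 71 − 1 = 70 = 2 · 5 · 7.
(Z/71Z)^× is cyclic (|G| = 70); a cyclic group of order m has exactly φ(d) elements of each order d | m, and none otherwise.
7 | 70, and φ(7) = 7 − 1 = 6.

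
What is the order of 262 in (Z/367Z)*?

122

By Lagrange's theorem, ord_367(262) divides φ(367) = 367 − 1 = 366 = 2 · 3 · 61.
Divisors of 366: 1, 2, 3, 6, 61, 122, 183, 366.
Compute 262^d (mod 367) for the divisors d until we hit 1:
262^1 ≡ 262 (mod 367)
262^2 ≡ 15 (mod 367)
262^3 ≡ 260 (mod 367)
262^6 ≡ 72 (mod 367)
262^61 ≡ 366 (mod 367)
262^122 ≡ 1 (mod 367) ✓
So ord_367(262) = 122.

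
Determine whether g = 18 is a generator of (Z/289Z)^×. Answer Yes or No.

No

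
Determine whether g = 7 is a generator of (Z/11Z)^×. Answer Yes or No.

φ(11) = 11 − 1 = 10 = 2 · 5.
Test 7^(10/q) mod 11 for each prime factor q of 10:
7^5 ≡ 10 (mod 11)  [q = 2: ≢ 1 ✓]
7^2 ≡ 5 (mod 11)  [q = 5: ≢ 1 ✓]
Every test exponent gives a nontrivial residue, hence 7 generates the full group.

Yes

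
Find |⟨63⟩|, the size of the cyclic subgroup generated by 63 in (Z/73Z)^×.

8

Since 63 ∈ (Z/73Z)^×, its order divides φ(73) = 73 − 1 = 72 = 2^3 · 3^2.
Divisors of 72: 1, 2, 3, 4, 6, 8, 9, 12, 18, 24, 36, 72.
Evaluate successive powers at the divisors of 72:
63^1 ≡ 63
63^2 ≡ 27
63^3 ≡ 22
63^4 ≡ 72
63^6 ≡ 46
63^8 ≡ 1
Hence ord(63) = 8.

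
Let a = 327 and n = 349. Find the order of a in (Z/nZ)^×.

Since 327 ∈ (Z/349Z)^×, its order divides φ(349) = 349 − 1 = 348 = 2^2 · 3 · 29.
Divisors of 348: 1, 2, 3, 4, 6, 12, 29, 58, 87, 116, 174, 348.
Test each divisor d:
327^1 ≡ 327 (mod 349)
327^2 ≡ 135 (mod 349)
327^3 ≡ 171 (mod 349)
327^4 ≡ 77 (mod 349)
327^6 ≡ 274 (mod 349)
327^12 ≡ 41 (mod 349)
327^29 ≡ 226 (mod 349)
327^58 ≡ 122 (mod 349)
327^87 ≡ 1 (mod 349) ✓
The smallest such exponent is 87, so the order of 327 is 87.

87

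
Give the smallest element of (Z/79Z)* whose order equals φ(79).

φ(79) = 79 − 1 = 78 = 2 · 3 · 13.
g is a primitive root iff g^(78/q) ≢ 1 (mod 79) for each prime q ∈ {2, 3, 13}.
g = 2: 2^39 ≡ 1 — hits 1, so not a primitive root.
g = 3: 3^39 ≡ 78; 3^26 ≡ 23; 3^6 ≡ 18 — none is 1, so 3 is a primitive root.
Hence the least primitive root of 79 is 3.

3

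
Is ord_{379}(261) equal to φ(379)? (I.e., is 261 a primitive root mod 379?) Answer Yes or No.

φ(379) = 379 − 1 = 378 = 2 · 3^3 · 7.
An element g generates (Z/379Z)^× iff g^(378/q) ≢ 1 (mod 379) for each prime q ∈ {2, 3, 7}.
261^189 ≡ 378 (mod 379)  [q = 2: ≢ 1 ✓]
261^126 ≡ 327 (mod 379)  [q = 3: ≢ 1 ✓]
261^54 ≡ 195 (mod 379)  [q = 7: ≢ 1 ✓]
None equal 1, so ord_379(261) = 378: 261 is a primitive root.

Yes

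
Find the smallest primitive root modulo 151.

6

φ(151) = 151 − 1 = 150 = 2 · 3 · 5^2.
Test candidates g = 2, 3, … against the prime factors q ∈ {2, 3, 5} of φ(151): g is a generator iff g^(150/q) ≢ 1 for every such q.
g = 2: 2^75 ≡ 1 — hits 1, so not a primitive root.
g = 3: 3^75 ≡ 150; 3^50 ≡ 1 — hits 1, so not a primitive root.
g = 4: 4^75 ≡ 1 — hits 1, so not a primitive root.
g = 5: 5^75 ≡ 1 — hits 1, so not a primitive root.
g = 6: 6^75 ≡ 150; 6^50 ≡ 32; 6^30 ≡ 59 — none is 1, so 6 is a primitive root.
So 6 is the smallest generator of (Z/151Z)^×.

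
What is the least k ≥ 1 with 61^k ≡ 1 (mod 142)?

By Lagrange's theorem, ord_142(61) divides φ(142) = φ(2)·φ(71) = 1·70 = 70 = 2 · 5 · 7.
Divisors of 70: 1, 2, 5, 7, 10, 14, 35, 70.
Compute 61^d (mod 142) for the divisors d until we hit 1:
61^1 ≡ 61 (mod 142)
61^2 ≡ 29 (mod 142)
61^5 ≡ 39 (mod 142)
61^7 ≡ 137 (mod 142)
61^10 ≡ 101 (mod 142)
61^14 ≡ 25 (mod 142)
61^35 ≡ 141 (mod 142)
61^70 ≡ 1 (mod 142) ✓
So ord_142(61) = 70.

70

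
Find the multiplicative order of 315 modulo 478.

34

By Lagrange's theorem, ord_478(315) divides φ(478) = φ(2)·φ(239) = 1·238 = 238 = 2 · 7 · 17.
Divisors of 238: 1, 2, 7, 14, 17, 34, 119, 238.
Compute 315^d (mod 478) for the divisors d until we hit 1:
315^1 ≡ 315 (mod 478)
315^2 ≡ 279 (mod 478)
315^7 ≡ 111 (mod 478)
315^14 ≡ 371 (mod 478)
315^17 ≡ 477 (mod 478)
315^34 ≡ 1 (mod 478) ✓
Hence ord(315) = 34.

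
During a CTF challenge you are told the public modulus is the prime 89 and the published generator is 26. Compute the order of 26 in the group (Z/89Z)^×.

88

Since 26 ∈ (Z/89Z)^×, its order divides φ(89) = 89 − 1 = 88 = 2^3 · 11.
Divisors of 88: 1, 2, 4, 8, 11, 22, 44, 88.
Test each divisor d:
26^1 ≡ 26
26^2 ≡ 53
26^4 ≡ 50
26^8 ≡ 8
26^11 ≡ 77
26^22 ≡ 55
26^44 ≡ 88
26^88 ≡ 1
The smallest such exponent is 88, so the order of 26 is 88.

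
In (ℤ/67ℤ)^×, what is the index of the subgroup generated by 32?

1

ord(32) | φ(67) = 67 − 1 = 66 = 2 · 3 · 11.
Divisors of 66: 1, 2, 3, 6, 11, 22, 33, 66.
Evaluate successive powers at the divisors of 66:
32^1 ≡ 32 (mod 67)
32^2 ≡ 19 (mod 67)
32^3 ≡ 5 (mod 67)
32^6 ≡ 25 (mod 67)
32^11 ≡ 30 (mod 67)
32^22 ≡ 29 (mod 67)
32^33 ≡ 66 (mod 67)
32^66 ≡ 1 (mod 67) ✓
So ord_67(32) = 66, hence |⟨32⟩| = 66.
Index = |(Z/67Z)^×| / |⟨32⟩| = 66 / 66 = 1.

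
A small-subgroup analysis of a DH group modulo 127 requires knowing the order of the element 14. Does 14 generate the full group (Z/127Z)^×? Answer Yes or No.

Yes

φ(127) = 127 − 1 = 126 = 2 · 3^2 · 7.
Test 14^(126/q) mod 127 for each prime factor q of 126:
14^63 ≡ 126 (mod 127)  [q = 2: ≢ 1 ✓]
14^42 ≡ 107 (mod 127)  [q = 3: ≢ 1 ✓]
14^18 ≡ 8 (mod 127)  [q = 7: ≢ 1 ✓]
All checks pass, so 14 has order 126 and is a primitive root modulo 127.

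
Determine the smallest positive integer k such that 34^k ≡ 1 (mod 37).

Since 34 ∈ (Z/37Z)^×, its order divides φ(37) = 37 − 1 = 36 = 2^2 · 3^2.
Divisors of 36: 1, 2, 3, 4, 6, 9, 12, 18, 36.
Check 34^d mod 37 for each divisor in increasing order:
34^1 ≡ 34
34^2 ≡ 9
34^3 ≡ 10
34^4 ≡ 7
34^6 ≡ 26
34^9 ≡ 1
So ord_37(34) = 9.

9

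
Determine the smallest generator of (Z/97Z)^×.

φ(97) = 97 − 1 = 96 = 2^5 · 3.
Test candidates g = 2, 3, … against the prime factors q ∈ {2, 3} of φ(97): g is a generator iff g^(96/q) ≢ 1 for every such q.
g = 2: 2^48 ≡ 1 — hits 1, so not a primitive root.
g = 3: 3^48 ≡ 1 — hits 1, so not a primitive root.
g = 4: 4^48 ≡ 1 — hits 1, so not a primitive root.
g = 5: 5^48 ≡ 96; 5^32 ≡ 35 — none is 1, so 5 is a primitive root.
The smallest primitive root modulo 97 is 5.

5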